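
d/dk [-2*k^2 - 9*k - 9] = -4*k - 9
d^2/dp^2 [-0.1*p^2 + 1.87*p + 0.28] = -0.200000000000000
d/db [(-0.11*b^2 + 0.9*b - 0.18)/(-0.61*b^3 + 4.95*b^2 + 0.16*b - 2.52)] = (-0.0671*b^4 + 1.098*b^3 - 4.802*b^2 + 2.3364*b - 2.2392)/(0.3721*b^6 - 6.039*b^5 + 24.3073*b^4 + 4.6584*b^3 - 24.9224*b^2 - 0.8064*b + 6.3504)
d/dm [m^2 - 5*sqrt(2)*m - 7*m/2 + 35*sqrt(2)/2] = 2*m - 5*sqrt(2) - 7/2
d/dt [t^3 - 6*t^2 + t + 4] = 3*t^2 - 12*t + 1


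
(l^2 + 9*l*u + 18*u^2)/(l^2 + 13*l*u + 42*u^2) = (l + 3*u)/(l + 7*u)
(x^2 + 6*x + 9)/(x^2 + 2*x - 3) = (x + 3)/(x - 1)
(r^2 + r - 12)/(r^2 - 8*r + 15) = (r + 4)/(r - 5)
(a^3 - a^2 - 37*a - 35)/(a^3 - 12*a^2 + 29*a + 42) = (a + 5)/(a - 6)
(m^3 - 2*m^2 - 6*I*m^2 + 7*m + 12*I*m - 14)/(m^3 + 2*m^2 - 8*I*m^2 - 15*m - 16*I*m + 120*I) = (m^3 + m^2*(-2 - 6*I) + m*(7 + 12*I) - 14)/(m^3 + m^2*(2 - 8*I) + m*(-15 - 16*I) + 120*I)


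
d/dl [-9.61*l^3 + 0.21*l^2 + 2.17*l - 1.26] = -28.83*l^2 + 0.42*l + 2.17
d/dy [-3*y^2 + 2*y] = 2 - 6*y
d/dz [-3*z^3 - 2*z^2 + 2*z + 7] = -9*z^2 - 4*z + 2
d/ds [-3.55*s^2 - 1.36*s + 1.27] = -7.1*s - 1.36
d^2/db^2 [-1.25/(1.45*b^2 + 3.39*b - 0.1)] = (5.25625*b^2 + 12.28875*b - 1.25*(2.9*b + 3.39)*(5.8*b + 6.78) - 0.3625)/(1.45*b^2 + 3.39*b - 0.1)^3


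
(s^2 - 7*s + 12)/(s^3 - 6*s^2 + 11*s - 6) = (s - 4)/(s^2 - 3*s + 2)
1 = 1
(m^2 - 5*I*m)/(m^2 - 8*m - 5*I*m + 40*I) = m/(m - 8)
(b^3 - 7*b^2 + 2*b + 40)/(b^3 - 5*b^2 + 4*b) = (b^2 - 3*b - 10)/(b*(b - 1))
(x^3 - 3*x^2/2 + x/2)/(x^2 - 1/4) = 2*x*(x - 1)/(2*x + 1)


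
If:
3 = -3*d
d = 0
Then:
No Solution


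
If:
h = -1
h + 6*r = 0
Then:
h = -1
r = 1/6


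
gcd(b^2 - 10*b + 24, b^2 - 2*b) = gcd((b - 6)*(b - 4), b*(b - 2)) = 1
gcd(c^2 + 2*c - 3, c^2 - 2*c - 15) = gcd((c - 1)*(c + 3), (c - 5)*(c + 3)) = c + 3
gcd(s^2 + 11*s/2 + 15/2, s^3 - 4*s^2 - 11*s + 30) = s + 3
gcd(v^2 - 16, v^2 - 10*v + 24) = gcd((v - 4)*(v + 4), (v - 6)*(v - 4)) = v - 4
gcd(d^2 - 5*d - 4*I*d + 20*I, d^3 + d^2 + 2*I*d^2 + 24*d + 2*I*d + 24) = d - 4*I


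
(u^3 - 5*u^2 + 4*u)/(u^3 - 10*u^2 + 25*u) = (u^2 - 5*u + 4)/(u^2 - 10*u + 25)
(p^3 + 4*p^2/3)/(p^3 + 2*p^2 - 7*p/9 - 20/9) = 3*p^2/(3*p^2 + 2*p - 5)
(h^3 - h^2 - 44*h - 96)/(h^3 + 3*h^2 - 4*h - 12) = (h^2 - 4*h - 32)/(h^2 - 4)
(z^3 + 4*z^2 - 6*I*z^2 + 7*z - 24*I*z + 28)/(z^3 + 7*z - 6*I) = (z^3 + z^2*(4 - 6*I) + z*(7 - 24*I) + 28)/(z^3 + 7*z - 6*I)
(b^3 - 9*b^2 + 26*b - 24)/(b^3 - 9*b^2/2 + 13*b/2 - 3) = 2*(b^2 - 7*b + 12)/(2*b^2 - 5*b + 3)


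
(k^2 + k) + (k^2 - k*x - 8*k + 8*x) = 2*k^2 - k*x - 7*k + 8*x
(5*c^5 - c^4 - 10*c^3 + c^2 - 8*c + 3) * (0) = 0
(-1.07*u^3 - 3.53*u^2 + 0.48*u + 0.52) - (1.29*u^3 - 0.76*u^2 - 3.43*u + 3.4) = -2.36*u^3 - 2.77*u^2 + 3.91*u - 2.88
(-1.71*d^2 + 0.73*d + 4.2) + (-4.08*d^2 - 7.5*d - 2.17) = -5.79*d^2 - 6.77*d + 2.03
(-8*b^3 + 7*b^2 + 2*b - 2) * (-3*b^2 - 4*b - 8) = 24*b^5 + 11*b^4 + 30*b^3 - 58*b^2 - 8*b + 16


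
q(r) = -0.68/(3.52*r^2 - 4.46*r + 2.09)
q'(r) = -0.68*(4.46 - 7.04*r)/(3.52*r^2 - 4.46*r + 2.09)^2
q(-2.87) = -0.02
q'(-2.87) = -0.01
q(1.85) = -0.12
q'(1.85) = 0.17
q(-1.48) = -0.04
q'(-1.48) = -0.04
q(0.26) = -0.58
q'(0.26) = -1.31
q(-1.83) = -0.03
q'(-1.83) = -0.02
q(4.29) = -0.01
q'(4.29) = 0.01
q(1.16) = -0.41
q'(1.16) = 0.92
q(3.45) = -0.02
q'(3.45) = 0.02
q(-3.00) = -0.01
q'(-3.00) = -0.01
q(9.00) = -0.00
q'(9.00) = 0.00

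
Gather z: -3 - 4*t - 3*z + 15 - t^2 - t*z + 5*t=-t^2 + t + z*(-t - 3) + 12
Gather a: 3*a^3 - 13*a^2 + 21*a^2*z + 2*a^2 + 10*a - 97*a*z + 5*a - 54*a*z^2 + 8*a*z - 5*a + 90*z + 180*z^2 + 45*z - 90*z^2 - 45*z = 3*a^3 + a^2*(21*z - 11) + a*(-54*z^2 - 89*z + 10) + 90*z^2 + 90*z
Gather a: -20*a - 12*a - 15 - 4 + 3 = -32*a - 16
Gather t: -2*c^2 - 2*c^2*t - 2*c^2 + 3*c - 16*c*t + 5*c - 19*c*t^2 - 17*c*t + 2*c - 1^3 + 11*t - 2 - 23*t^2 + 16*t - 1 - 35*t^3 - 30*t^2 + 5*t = -4*c^2 + 10*c - 35*t^3 + t^2*(-19*c - 53) + t*(-2*c^2 - 33*c + 32) - 4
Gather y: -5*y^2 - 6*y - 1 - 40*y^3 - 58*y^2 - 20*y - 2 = -40*y^3 - 63*y^2 - 26*y - 3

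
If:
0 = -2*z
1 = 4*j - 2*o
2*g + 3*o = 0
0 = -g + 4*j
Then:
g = 3/7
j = 3/28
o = -2/7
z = 0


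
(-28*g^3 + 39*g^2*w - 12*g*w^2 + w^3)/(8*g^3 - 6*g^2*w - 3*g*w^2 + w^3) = (-7*g + w)/(2*g + w)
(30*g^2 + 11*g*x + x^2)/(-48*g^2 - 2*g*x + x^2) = (5*g + x)/(-8*g + x)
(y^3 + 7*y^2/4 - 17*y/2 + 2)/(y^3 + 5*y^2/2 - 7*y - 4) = (4*y - 1)/(2*(2*y + 1))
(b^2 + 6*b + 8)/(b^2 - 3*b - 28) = (b + 2)/(b - 7)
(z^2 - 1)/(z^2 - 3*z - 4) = (z - 1)/(z - 4)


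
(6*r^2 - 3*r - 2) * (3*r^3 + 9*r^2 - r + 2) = 18*r^5 + 45*r^4 - 39*r^3 - 3*r^2 - 4*r - 4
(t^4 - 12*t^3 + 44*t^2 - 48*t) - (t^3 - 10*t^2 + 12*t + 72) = t^4 - 13*t^3 + 54*t^2 - 60*t - 72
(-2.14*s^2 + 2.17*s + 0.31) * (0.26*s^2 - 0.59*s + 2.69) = -0.5564*s^4 + 1.8268*s^3 - 6.9563*s^2 + 5.6544*s + 0.8339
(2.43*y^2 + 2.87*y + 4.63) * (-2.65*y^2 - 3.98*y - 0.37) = -6.4395*y^4 - 17.2769*y^3 - 24.5912*y^2 - 19.4893*y - 1.7131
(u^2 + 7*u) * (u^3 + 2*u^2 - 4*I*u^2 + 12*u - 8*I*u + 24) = u^5 + 9*u^4 - 4*I*u^4 + 26*u^3 - 36*I*u^3 + 108*u^2 - 56*I*u^2 + 168*u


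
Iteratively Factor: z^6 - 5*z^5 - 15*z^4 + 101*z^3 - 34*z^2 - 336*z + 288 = (z + 2)*(z^5 - 7*z^4 - z^3 + 103*z^2 - 240*z + 144) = (z - 1)*(z + 2)*(z^4 - 6*z^3 - 7*z^2 + 96*z - 144) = (z - 3)*(z - 1)*(z + 2)*(z^3 - 3*z^2 - 16*z + 48) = (z - 3)*(z - 1)*(z + 2)*(z + 4)*(z^2 - 7*z + 12) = (z - 3)^2*(z - 1)*(z + 2)*(z + 4)*(z - 4)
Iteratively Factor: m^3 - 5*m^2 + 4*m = (m - 4)*(m^2 - m) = (m - 4)*(m - 1)*(m)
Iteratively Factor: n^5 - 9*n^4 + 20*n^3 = (n)*(n^4 - 9*n^3 + 20*n^2) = n*(n - 4)*(n^3 - 5*n^2) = n*(n - 5)*(n - 4)*(n^2) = n^2*(n - 5)*(n - 4)*(n)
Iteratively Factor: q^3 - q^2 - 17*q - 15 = (q + 3)*(q^2 - 4*q - 5) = (q - 5)*(q + 3)*(q + 1)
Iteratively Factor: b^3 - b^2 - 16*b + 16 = (b - 4)*(b^2 + 3*b - 4) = (b - 4)*(b + 4)*(b - 1)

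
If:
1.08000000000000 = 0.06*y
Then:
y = 18.00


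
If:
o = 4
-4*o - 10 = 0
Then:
No Solution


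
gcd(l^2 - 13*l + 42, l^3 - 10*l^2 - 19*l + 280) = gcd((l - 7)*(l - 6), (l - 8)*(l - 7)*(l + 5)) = l - 7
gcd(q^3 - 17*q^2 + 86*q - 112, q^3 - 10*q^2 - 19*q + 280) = q^2 - 15*q + 56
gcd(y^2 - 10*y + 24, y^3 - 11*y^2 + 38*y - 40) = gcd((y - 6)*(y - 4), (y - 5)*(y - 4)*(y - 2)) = y - 4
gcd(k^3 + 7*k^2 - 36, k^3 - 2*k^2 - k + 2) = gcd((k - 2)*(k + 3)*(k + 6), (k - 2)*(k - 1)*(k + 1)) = k - 2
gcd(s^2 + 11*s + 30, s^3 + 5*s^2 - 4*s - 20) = s + 5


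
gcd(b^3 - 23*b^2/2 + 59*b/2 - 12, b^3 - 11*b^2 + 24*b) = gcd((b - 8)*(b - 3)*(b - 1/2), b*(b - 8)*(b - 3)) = b^2 - 11*b + 24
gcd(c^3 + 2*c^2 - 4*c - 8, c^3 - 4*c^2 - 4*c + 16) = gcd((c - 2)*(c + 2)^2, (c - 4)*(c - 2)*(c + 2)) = c^2 - 4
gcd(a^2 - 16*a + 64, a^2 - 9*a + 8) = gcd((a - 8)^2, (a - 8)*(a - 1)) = a - 8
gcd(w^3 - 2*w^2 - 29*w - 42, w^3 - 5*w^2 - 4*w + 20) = w + 2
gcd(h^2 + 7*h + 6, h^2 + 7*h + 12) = 1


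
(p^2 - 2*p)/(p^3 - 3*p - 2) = p/(p^2 + 2*p + 1)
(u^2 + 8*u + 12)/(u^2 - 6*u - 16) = (u + 6)/(u - 8)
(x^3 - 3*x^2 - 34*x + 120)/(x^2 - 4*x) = x + 1 - 30/x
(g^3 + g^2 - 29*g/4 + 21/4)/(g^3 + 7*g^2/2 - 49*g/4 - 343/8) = 2*(2*g^2 - 5*g + 3)/(4*g^2 - 49)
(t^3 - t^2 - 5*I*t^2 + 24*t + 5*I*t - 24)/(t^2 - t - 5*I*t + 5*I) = (t^2 - 5*I*t + 24)/(t - 5*I)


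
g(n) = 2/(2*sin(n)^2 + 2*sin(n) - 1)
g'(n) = 2*(-4*sin(n)*cos(n) - 2*cos(n))/(2*sin(n)^2 + 2*sin(n) - 1)^2 = -(4*sin(2*n) + 4*cos(n))/(2*sin(n) - cos(2*n))^2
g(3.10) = -2.19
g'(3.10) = 5.19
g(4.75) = -2.00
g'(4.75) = 0.15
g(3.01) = -2.84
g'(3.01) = 10.13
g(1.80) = 0.70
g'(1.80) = 0.33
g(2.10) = 0.90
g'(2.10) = 1.12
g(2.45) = 1.84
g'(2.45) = 5.91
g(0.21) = -4.03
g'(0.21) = -22.52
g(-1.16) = -1.74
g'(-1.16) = 1.00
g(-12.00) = 3.08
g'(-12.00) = -16.62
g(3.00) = -2.95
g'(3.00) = 11.05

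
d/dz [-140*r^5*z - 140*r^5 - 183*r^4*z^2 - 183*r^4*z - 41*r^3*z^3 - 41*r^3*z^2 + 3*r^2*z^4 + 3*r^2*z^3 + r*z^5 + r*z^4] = r*(-140*r^4 - 366*r^3*z - 183*r^3 - 123*r^2*z^2 - 82*r^2*z + 12*r*z^3 + 9*r*z^2 + 5*z^4 + 4*z^3)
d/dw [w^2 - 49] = 2*w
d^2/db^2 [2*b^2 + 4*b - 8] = 4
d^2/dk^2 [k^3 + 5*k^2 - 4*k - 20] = 6*k + 10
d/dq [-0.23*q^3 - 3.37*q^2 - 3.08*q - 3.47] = -0.69*q^2 - 6.74*q - 3.08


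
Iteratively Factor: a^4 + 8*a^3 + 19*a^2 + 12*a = (a + 1)*(a^3 + 7*a^2 + 12*a) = (a + 1)*(a + 4)*(a^2 + 3*a) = (a + 1)*(a + 3)*(a + 4)*(a)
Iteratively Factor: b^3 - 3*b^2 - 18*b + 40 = (b - 5)*(b^2 + 2*b - 8) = (b - 5)*(b + 4)*(b - 2)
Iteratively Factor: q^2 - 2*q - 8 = (q - 4)*(q + 2)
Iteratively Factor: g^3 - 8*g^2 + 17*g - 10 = (g - 1)*(g^2 - 7*g + 10) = (g - 5)*(g - 1)*(g - 2)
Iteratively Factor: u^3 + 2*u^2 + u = (u + 1)*(u^2 + u) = u*(u + 1)*(u + 1)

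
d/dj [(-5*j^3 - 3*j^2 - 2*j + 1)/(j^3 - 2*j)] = (3*j^4 + 24*j^3 + 3*j^2 + 2)/(j^2*(j^4 - 4*j^2 + 4))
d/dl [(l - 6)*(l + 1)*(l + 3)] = 3*l^2 - 4*l - 21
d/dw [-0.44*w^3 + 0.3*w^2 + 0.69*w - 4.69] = -1.32*w^2 + 0.6*w + 0.69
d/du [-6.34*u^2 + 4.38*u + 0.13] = 4.38 - 12.68*u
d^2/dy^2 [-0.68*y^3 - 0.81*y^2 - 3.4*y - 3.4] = -4.08*y - 1.62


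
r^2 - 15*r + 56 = (r - 8)*(r - 7)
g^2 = g^2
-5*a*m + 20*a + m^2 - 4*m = (-5*a + m)*(m - 4)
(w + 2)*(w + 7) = w^2 + 9*w + 14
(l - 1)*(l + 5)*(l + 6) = l^3 + 10*l^2 + 19*l - 30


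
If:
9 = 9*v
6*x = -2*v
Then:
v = 1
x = -1/3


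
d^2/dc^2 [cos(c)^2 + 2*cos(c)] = -2*cos(c) - 2*cos(2*c)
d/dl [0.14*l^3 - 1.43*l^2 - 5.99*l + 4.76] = 0.42*l^2 - 2.86*l - 5.99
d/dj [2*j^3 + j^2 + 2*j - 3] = 6*j^2 + 2*j + 2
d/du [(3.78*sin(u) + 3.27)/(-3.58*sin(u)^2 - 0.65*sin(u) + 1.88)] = (13.5324*sin(u)^2 + 23.4132*sin(u) + 9.2319)*cos(u)/(12.8164*sin(u)^4 + 4.654*sin(u)^3 - 13.0383*sin(u)^2 - 2.444*sin(u) + 3.5344)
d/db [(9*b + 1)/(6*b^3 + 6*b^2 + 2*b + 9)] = (-108*b^3 - 72*b^2 - 12*b + 79)/(36*b^6 + 72*b^5 + 60*b^4 + 132*b^3 + 112*b^2 + 36*b + 81)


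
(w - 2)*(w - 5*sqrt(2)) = w^2 - 5*sqrt(2)*w - 2*w + 10*sqrt(2)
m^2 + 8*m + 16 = (m + 4)^2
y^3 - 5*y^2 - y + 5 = (y - 5)*(y - 1)*(y + 1)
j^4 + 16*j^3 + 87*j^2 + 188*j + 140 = (j + 2)^2*(j + 5)*(j + 7)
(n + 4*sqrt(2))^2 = n^2 + 8*sqrt(2)*n + 32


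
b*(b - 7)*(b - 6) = b^3 - 13*b^2 + 42*b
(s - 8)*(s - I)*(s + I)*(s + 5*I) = s^4 - 8*s^3 + 5*I*s^3 + s^2 - 40*I*s^2 - 8*s + 5*I*s - 40*I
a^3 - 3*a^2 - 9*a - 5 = (a - 5)*(a + 1)^2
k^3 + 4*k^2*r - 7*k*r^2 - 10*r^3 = (k - 2*r)*(k + r)*(k + 5*r)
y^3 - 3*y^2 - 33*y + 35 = (y - 7)*(y - 1)*(y + 5)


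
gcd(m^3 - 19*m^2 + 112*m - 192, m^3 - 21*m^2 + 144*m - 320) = m^2 - 16*m + 64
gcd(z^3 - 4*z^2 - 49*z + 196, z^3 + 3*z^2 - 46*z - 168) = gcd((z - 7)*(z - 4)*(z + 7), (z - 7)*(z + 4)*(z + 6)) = z - 7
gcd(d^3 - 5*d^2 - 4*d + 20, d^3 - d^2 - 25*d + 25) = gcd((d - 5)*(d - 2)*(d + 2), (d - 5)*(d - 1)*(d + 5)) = d - 5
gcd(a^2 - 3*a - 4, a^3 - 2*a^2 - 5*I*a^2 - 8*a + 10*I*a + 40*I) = a - 4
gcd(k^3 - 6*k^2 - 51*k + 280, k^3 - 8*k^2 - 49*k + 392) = k^2 - k - 56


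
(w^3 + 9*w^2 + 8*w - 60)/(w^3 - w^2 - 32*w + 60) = (w + 5)/(w - 5)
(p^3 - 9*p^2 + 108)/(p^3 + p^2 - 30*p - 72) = (p - 6)/(p + 4)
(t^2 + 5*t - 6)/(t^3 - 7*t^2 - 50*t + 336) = (t^2 + 5*t - 6)/(t^3 - 7*t^2 - 50*t + 336)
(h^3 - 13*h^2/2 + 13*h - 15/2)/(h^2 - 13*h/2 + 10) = (h^2 - 4*h + 3)/(h - 4)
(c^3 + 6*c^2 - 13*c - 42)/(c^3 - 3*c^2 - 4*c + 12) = (c + 7)/(c - 2)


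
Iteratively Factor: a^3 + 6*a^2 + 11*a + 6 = (a + 2)*(a^2 + 4*a + 3) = (a + 2)*(a + 3)*(a + 1)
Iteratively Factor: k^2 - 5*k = (k)*(k - 5)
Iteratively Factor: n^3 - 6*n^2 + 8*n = (n)*(n^2 - 6*n + 8) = n*(n - 4)*(n - 2)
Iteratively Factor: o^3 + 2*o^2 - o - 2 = (o + 1)*(o^2 + o - 2) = (o + 1)*(o + 2)*(o - 1)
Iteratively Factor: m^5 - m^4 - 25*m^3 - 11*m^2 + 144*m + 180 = (m + 2)*(m^4 - 3*m^3 - 19*m^2 + 27*m + 90) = (m + 2)*(m + 3)*(m^3 - 6*m^2 - m + 30) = (m + 2)^2*(m + 3)*(m^2 - 8*m + 15) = (m - 5)*(m + 2)^2*(m + 3)*(m - 3)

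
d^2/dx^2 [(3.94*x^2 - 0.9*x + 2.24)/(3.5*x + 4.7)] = 258.5592/(42.875*x^3 + 172.725*x^2 + 231.945*x + 103.823)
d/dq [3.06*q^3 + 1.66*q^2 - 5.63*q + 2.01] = 9.18*q^2 + 3.32*q - 5.63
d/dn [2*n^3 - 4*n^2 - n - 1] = 6*n^2 - 8*n - 1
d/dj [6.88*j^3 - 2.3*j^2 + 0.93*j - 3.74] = 20.64*j^2 - 4.6*j + 0.93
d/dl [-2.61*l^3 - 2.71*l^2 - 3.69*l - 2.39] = -7.83*l^2 - 5.42*l - 3.69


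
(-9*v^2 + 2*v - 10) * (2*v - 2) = -18*v^3 + 22*v^2 - 24*v + 20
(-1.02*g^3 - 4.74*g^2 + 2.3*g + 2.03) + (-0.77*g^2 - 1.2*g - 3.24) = -1.02*g^3 - 5.51*g^2 + 1.1*g - 1.21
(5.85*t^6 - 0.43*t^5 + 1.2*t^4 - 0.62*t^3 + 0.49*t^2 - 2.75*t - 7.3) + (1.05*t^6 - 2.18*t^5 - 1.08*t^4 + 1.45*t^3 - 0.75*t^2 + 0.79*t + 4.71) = 6.9*t^6 - 2.61*t^5 + 0.12*t^4 + 0.83*t^3 - 0.26*t^2 - 1.96*t - 2.59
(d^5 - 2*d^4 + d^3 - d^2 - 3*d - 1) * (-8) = -8*d^5 + 16*d^4 - 8*d^3 + 8*d^2 + 24*d + 8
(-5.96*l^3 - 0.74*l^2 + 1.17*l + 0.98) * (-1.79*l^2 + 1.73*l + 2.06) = 10.6684*l^5 - 8.9862*l^4 - 15.6521*l^3 - 1.2545*l^2 + 4.1056*l + 2.0188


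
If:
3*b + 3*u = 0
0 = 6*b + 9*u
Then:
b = 0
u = 0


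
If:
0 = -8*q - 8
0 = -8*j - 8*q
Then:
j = 1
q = -1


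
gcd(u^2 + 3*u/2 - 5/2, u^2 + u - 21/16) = 1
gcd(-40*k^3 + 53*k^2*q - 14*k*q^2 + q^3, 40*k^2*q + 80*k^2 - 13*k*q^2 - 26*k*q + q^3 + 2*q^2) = 40*k^2 - 13*k*q + q^2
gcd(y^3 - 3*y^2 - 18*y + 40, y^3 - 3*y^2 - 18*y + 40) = y^3 - 3*y^2 - 18*y + 40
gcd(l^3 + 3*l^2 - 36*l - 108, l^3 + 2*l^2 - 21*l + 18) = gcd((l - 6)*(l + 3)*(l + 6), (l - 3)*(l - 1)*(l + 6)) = l + 6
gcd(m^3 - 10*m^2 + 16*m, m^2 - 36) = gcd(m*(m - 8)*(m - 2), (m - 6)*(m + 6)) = 1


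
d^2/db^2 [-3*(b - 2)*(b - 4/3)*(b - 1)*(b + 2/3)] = -36*b^2 + 66*b - 56/3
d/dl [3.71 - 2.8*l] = -2.80000000000000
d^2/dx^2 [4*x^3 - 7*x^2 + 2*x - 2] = 24*x - 14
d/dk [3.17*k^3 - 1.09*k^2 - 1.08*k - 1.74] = 9.51*k^2 - 2.18*k - 1.08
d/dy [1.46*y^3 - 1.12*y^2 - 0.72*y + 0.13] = 4.38*y^2 - 2.24*y - 0.72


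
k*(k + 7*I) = k^2 + 7*I*k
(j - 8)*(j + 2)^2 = j^3 - 4*j^2 - 28*j - 32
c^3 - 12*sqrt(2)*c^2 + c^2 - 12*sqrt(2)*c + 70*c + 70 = (c + 1)*(c - 7*sqrt(2))*(c - 5*sqrt(2))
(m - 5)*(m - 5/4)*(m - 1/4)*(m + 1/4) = m^4 - 25*m^3/4 + 99*m^2/16 + 25*m/64 - 25/64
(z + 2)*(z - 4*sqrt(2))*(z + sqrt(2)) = z^3 - 3*sqrt(2)*z^2 + 2*z^2 - 6*sqrt(2)*z - 8*z - 16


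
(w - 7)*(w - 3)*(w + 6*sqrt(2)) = w^3 - 10*w^2 + 6*sqrt(2)*w^2 - 60*sqrt(2)*w + 21*w + 126*sqrt(2)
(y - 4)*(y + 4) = y^2 - 16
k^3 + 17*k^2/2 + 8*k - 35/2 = (k - 1)*(k + 5/2)*(k + 7)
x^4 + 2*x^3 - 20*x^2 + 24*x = x*(x - 2)^2*(x + 6)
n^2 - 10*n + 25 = (n - 5)^2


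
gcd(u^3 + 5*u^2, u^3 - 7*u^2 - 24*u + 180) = u + 5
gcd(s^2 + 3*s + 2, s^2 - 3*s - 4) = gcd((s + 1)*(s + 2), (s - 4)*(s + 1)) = s + 1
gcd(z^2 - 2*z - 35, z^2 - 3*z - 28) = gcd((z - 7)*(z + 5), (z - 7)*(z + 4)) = z - 7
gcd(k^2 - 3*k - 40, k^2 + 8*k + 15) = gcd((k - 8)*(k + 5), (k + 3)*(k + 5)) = k + 5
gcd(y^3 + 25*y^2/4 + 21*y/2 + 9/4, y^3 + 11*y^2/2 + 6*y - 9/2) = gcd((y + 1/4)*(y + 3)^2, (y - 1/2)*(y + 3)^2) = y^2 + 6*y + 9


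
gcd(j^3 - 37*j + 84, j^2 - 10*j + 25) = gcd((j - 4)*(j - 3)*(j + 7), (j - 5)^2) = 1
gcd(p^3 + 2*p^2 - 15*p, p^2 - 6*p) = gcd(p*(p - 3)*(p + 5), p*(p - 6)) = p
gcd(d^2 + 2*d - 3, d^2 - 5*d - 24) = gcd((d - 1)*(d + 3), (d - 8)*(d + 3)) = d + 3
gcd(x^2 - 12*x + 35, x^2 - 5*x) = x - 5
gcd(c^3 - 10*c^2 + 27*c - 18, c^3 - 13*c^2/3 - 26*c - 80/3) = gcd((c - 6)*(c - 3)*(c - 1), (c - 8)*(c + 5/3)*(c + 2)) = 1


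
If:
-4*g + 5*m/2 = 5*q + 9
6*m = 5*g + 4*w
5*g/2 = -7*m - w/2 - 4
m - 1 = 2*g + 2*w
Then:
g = -2/61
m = -31/61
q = -1237/610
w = -44/61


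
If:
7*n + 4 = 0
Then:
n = -4/7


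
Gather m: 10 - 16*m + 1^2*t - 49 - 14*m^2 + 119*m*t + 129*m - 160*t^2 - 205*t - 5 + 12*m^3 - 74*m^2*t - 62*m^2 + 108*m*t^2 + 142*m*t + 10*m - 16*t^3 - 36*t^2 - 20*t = 12*m^3 + m^2*(-74*t - 76) + m*(108*t^2 + 261*t + 123) - 16*t^3 - 196*t^2 - 224*t - 44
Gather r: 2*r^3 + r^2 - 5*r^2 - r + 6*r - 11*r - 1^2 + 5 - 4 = 2*r^3 - 4*r^2 - 6*r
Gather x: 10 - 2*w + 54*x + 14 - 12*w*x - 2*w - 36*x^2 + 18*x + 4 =-4*w - 36*x^2 + x*(72 - 12*w) + 28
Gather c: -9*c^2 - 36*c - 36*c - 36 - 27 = -9*c^2 - 72*c - 63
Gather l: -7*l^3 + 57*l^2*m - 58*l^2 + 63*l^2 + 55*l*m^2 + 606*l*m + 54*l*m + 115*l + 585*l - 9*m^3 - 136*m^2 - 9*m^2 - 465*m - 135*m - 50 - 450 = -7*l^3 + l^2*(57*m + 5) + l*(55*m^2 + 660*m + 700) - 9*m^3 - 145*m^2 - 600*m - 500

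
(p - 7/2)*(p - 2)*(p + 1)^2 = p^4 - 7*p^3/2 - 3*p^2 + 17*p/2 + 7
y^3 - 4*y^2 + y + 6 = (y - 3)*(y - 2)*(y + 1)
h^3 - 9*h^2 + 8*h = h*(h - 8)*(h - 1)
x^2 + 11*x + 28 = (x + 4)*(x + 7)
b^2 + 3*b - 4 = (b - 1)*(b + 4)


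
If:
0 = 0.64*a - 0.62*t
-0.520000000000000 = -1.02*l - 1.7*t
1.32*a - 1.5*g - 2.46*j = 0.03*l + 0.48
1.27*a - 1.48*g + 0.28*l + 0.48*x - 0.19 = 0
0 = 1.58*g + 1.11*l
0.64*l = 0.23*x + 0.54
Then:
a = 0.01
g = -0.34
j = 0.02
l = 0.49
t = 0.01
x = -0.98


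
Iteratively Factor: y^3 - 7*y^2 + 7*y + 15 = (y + 1)*(y^2 - 8*y + 15) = (y - 3)*(y + 1)*(y - 5)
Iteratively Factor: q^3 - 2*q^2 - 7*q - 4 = (q + 1)*(q^2 - 3*q - 4) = (q - 4)*(q + 1)*(q + 1)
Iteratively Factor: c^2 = (c)*(c)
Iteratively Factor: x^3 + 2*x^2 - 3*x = (x + 3)*(x^2 - x) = (x - 1)*(x + 3)*(x)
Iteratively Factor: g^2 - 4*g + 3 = (g - 1)*(g - 3)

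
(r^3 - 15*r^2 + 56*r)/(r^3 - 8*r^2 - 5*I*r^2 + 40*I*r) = (r - 7)/(r - 5*I)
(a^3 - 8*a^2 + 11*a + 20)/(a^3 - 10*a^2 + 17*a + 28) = (a - 5)/(a - 7)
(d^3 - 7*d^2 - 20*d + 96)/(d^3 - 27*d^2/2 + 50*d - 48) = 2*(d^2 + d - 12)/(2*d^2 - 11*d + 12)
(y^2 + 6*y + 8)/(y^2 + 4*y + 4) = (y + 4)/(y + 2)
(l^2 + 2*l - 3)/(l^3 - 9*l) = (l - 1)/(l*(l - 3))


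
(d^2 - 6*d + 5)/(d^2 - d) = (d - 5)/d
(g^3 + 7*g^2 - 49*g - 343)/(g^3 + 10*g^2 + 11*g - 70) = (g^2 - 49)/(g^2 + 3*g - 10)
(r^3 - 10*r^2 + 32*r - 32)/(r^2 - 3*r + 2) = (r^2 - 8*r + 16)/(r - 1)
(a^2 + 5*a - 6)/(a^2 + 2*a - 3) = (a + 6)/(a + 3)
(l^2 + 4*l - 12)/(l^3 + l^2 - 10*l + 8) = (l + 6)/(l^2 + 3*l - 4)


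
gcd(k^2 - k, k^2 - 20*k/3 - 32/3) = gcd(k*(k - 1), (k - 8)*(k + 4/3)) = 1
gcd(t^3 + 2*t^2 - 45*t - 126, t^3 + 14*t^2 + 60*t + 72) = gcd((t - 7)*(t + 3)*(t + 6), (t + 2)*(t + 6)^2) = t + 6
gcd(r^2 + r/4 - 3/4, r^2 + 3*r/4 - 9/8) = r - 3/4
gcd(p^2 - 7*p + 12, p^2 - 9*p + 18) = p - 3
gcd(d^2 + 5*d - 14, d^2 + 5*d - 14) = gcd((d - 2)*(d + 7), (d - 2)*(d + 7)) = d^2 + 5*d - 14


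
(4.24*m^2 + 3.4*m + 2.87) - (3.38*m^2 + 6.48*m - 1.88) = 0.86*m^2 - 3.08*m + 4.75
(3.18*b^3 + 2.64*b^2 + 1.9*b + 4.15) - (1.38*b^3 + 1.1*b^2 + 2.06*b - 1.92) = 1.8*b^3 + 1.54*b^2 - 0.16*b + 6.07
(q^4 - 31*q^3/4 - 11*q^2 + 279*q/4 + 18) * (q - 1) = q^5 - 35*q^4/4 - 13*q^3/4 + 323*q^2/4 - 207*q/4 - 18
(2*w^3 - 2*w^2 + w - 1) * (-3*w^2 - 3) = -6*w^5 + 6*w^4 - 9*w^3 + 9*w^2 - 3*w + 3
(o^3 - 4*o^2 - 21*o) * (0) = 0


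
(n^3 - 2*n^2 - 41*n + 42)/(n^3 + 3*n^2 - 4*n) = (n^2 - n - 42)/(n*(n + 4))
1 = 1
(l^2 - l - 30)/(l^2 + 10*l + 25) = (l - 6)/(l + 5)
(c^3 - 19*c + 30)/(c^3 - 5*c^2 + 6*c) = (c + 5)/c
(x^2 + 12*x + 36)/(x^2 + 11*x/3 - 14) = 3*(x + 6)/(3*x - 7)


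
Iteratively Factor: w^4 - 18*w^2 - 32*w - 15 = (w + 1)*(w^3 - w^2 - 17*w - 15) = (w + 1)^2*(w^2 - 2*w - 15) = (w - 5)*(w + 1)^2*(w + 3)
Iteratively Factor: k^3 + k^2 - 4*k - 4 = (k - 2)*(k^2 + 3*k + 2) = (k - 2)*(k + 1)*(k + 2)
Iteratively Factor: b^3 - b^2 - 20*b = (b - 5)*(b^2 + 4*b) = (b - 5)*(b + 4)*(b)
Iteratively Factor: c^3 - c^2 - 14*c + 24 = (c - 2)*(c^2 + c - 12) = (c - 3)*(c - 2)*(c + 4)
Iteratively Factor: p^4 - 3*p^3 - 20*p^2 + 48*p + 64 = (p - 4)*(p^3 + p^2 - 16*p - 16) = (p - 4)^2*(p^2 + 5*p + 4) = (p - 4)^2*(p + 1)*(p + 4)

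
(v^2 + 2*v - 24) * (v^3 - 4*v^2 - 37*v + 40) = v^5 - 2*v^4 - 69*v^3 + 62*v^2 + 968*v - 960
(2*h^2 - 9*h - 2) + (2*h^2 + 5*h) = 4*h^2 - 4*h - 2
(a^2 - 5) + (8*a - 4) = a^2 + 8*a - 9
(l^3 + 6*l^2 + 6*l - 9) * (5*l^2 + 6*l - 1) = 5*l^5 + 36*l^4 + 65*l^3 - 15*l^2 - 60*l + 9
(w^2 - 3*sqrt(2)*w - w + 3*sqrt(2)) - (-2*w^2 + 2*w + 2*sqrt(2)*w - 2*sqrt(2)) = 3*w^2 - 5*sqrt(2)*w - 3*w + 5*sqrt(2)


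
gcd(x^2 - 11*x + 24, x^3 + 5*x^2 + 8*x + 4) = 1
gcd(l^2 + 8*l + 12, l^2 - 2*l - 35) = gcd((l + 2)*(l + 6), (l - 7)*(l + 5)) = 1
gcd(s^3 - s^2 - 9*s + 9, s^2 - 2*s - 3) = s - 3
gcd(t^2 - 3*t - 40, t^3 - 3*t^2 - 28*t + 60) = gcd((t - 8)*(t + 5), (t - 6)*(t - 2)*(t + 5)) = t + 5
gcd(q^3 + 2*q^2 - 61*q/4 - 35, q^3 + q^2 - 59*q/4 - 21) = q^2 - q/2 - 14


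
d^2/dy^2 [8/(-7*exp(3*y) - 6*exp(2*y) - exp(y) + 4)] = 8*(-2*(21*exp(2*y) + 12*exp(y) + 1)^2*exp(y) + (63*exp(2*y) + 24*exp(y) + 1)*(7*exp(3*y) + 6*exp(2*y) + exp(y) - 4))*exp(y)/(7*exp(3*y) + 6*exp(2*y) + exp(y) - 4)^3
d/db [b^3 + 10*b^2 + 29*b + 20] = 3*b^2 + 20*b + 29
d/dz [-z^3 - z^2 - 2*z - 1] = -3*z^2 - 2*z - 2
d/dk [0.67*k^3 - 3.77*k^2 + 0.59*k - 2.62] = 2.01*k^2 - 7.54*k + 0.59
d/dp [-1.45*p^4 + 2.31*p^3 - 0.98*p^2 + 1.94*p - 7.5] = -5.8*p^3 + 6.93*p^2 - 1.96*p + 1.94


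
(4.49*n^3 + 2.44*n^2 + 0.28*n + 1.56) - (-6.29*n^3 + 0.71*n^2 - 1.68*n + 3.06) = 10.78*n^3 + 1.73*n^2 + 1.96*n - 1.5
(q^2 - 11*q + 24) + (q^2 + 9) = 2*q^2 - 11*q + 33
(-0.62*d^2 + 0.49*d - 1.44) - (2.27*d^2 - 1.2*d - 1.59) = -2.89*d^2 + 1.69*d + 0.15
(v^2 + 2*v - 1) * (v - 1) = v^3 + v^2 - 3*v + 1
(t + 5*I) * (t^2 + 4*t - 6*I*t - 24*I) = t^3 + 4*t^2 - I*t^2 + 30*t - 4*I*t + 120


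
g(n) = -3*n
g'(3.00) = -3.00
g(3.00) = -9.00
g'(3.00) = -3.00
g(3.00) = -9.00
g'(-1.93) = -3.00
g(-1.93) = 5.79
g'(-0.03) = -3.00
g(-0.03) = 0.09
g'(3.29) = -3.00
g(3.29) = -9.87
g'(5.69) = -3.00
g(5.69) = -17.07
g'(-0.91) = -3.00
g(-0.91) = 2.73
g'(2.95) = -3.00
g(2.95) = -8.85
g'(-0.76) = -3.00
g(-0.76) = 2.28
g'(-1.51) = -3.00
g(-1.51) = 4.53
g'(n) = -3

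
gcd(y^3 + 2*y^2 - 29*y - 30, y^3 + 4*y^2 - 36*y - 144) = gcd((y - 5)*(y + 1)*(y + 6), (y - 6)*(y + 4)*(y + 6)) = y + 6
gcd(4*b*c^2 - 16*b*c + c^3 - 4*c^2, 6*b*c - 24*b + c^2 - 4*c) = c - 4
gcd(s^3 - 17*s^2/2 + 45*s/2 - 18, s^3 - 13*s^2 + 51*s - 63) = s - 3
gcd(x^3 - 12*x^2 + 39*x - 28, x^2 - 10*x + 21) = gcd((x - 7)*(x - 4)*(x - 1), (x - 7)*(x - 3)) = x - 7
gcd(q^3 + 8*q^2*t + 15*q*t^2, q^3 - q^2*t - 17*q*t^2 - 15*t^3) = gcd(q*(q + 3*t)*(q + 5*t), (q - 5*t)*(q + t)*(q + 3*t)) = q + 3*t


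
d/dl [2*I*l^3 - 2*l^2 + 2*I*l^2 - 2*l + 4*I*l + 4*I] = 6*I*l^2 + 4*l*(-1 + I) - 2 + 4*I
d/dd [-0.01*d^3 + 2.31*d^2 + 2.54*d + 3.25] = -0.03*d^2 + 4.62*d + 2.54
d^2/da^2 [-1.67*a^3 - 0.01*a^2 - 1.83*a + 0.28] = -10.02*a - 0.02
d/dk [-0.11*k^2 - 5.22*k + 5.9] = -0.22*k - 5.22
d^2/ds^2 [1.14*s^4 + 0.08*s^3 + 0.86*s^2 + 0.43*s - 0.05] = 13.68*s^2 + 0.48*s + 1.72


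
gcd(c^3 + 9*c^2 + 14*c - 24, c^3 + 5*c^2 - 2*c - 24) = c + 4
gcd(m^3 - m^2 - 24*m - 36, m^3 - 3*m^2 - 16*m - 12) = m^2 - 4*m - 12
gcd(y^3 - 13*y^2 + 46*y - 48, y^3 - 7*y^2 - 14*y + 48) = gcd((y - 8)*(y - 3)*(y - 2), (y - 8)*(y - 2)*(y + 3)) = y^2 - 10*y + 16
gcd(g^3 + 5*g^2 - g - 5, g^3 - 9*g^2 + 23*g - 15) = g - 1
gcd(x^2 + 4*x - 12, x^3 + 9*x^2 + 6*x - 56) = x - 2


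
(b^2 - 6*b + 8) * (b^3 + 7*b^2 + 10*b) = b^5 + b^4 - 24*b^3 - 4*b^2 + 80*b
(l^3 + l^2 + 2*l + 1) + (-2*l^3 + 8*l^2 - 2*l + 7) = -l^3 + 9*l^2 + 8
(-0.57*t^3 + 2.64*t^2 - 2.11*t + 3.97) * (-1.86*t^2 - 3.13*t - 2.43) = 1.0602*t^5 - 3.1263*t^4 - 2.9535*t^3 - 7.1951*t^2 - 7.2988*t - 9.6471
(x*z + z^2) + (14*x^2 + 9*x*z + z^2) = 14*x^2 + 10*x*z + 2*z^2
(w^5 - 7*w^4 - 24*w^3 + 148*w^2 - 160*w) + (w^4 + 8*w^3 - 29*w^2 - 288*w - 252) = w^5 - 6*w^4 - 16*w^3 + 119*w^2 - 448*w - 252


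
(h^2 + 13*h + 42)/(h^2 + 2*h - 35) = (h + 6)/(h - 5)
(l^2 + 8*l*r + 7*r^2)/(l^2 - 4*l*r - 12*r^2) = (-l^2 - 8*l*r - 7*r^2)/(-l^2 + 4*l*r + 12*r^2)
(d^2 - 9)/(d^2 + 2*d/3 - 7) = 3*(d - 3)/(3*d - 7)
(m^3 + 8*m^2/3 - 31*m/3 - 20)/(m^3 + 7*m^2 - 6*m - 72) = (m + 5/3)/(m + 6)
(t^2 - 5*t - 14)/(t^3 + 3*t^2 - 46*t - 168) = (t + 2)/(t^2 + 10*t + 24)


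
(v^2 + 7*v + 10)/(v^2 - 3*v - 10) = (v + 5)/(v - 5)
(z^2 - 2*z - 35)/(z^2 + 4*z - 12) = (z^2 - 2*z - 35)/(z^2 + 4*z - 12)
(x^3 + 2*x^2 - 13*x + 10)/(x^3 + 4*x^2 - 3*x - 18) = (x^2 + 4*x - 5)/(x^2 + 6*x + 9)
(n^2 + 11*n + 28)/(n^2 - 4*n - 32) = (n + 7)/(n - 8)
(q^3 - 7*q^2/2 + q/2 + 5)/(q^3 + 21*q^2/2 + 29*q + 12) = (2*q^3 - 7*q^2 + q + 10)/(2*q^3 + 21*q^2 + 58*q + 24)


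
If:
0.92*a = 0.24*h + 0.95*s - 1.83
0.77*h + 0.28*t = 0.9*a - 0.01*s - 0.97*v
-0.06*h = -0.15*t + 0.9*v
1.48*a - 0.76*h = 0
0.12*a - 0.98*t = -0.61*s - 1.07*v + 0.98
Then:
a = -0.20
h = -0.39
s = 1.83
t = 0.17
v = 0.06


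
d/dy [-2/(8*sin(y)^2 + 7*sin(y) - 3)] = 2*(16*sin(y) + 7)*cos(y)/(8*sin(y)^2 + 7*sin(y) - 3)^2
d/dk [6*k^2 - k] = 12*k - 1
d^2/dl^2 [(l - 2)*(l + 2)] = 2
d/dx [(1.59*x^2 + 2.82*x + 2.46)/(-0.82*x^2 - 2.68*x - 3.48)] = (-1.9488*x^2 - 7.032*x - 3.2208)/(0.6724*x^4 + 4.3952*x^3 + 12.8896*x^2 + 18.6528*x + 12.1104)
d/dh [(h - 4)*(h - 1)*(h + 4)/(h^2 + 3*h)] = (h^4 + 6*h^3 + 13*h^2 - 32*h - 48)/(h^2*(h^2 + 6*h + 9))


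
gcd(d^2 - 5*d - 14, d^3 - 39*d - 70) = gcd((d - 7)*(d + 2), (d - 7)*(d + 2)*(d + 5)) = d^2 - 5*d - 14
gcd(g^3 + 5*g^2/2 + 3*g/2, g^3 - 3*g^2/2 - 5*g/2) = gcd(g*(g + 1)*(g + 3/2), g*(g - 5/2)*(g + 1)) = g^2 + g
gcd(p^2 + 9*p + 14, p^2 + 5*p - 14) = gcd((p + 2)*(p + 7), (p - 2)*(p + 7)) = p + 7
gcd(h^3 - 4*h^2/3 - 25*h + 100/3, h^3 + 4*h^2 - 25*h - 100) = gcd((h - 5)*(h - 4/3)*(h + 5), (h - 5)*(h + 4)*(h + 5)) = h^2 - 25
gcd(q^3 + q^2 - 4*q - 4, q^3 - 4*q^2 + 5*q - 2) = q - 2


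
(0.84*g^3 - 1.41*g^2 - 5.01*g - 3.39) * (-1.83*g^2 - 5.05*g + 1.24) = -1.5372*g^5 - 1.6617*g^4 + 17.3304*g^3 + 29.7558*g^2 + 10.9071*g - 4.2036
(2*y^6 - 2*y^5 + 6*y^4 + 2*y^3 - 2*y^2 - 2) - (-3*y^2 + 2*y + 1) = 2*y^6 - 2*y^5 + 6*y^4 + 2*y^3 + y^2 - 2*y - 3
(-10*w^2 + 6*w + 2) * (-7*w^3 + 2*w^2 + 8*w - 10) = 70*w^5 - 62*w^4 - 82*w^3 + 152*w^2 - 44*w - 20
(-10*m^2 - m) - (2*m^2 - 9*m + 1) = -12*m^2 + 8*m - 1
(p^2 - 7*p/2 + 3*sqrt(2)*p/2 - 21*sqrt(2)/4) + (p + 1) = p^2 - 5*p/2 + 3*sqrt(2)*p/2 - 21*sqrt(2)/4 + 1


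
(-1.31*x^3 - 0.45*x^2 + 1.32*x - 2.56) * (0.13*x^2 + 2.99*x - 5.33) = -0.1703*x^5 - 3.9754*x^4 + 5.8084*x^3 + 6.0125*x^2 - 14.69*x + 13.6448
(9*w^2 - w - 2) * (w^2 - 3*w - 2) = 9*w^4 - 28*w^3 - 17*w^2 + 8*w + 4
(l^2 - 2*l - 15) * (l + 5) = l^3 + 3*l^2 - 25*l - 75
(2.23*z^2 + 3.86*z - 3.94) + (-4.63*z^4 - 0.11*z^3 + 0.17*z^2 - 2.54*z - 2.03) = -4.63*z^4 - 0.11*z^3 + 2.4*z^2 + 1.32*z - 5.97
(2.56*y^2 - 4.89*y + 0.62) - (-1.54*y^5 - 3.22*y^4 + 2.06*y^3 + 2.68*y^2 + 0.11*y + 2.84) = 1.54*y^5 + 3.22*y^4 - 2.06*y^3 - 0.12*y^2 - 5.0*y - 2.22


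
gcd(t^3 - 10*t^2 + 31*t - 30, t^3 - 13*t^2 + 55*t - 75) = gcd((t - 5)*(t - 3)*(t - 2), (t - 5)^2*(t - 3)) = t^2 - 8*t + 15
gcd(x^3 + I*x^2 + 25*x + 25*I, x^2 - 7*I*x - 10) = x - 5*I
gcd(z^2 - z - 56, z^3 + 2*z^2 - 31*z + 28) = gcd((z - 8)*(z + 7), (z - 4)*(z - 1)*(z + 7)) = z + 7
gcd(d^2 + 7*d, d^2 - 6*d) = d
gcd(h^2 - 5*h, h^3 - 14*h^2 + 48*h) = h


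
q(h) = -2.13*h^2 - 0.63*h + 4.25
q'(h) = -4.26*h - 0.63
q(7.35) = -115.45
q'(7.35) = -31.94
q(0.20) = 4.04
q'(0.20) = -1.48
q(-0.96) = 2.89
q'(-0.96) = 3.46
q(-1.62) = -0.32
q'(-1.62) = 6.27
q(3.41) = -22.67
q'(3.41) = -15.16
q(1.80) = -3.79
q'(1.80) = -8.30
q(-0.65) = 3.76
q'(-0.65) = 2.14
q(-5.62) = -59.48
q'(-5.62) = 23.31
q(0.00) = 4.25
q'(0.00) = -0.63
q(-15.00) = -465.55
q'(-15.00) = 63.27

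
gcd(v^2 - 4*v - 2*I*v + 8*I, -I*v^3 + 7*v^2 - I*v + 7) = 1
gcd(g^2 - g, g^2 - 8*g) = g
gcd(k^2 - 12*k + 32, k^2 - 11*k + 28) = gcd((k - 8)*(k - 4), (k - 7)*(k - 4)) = k - 4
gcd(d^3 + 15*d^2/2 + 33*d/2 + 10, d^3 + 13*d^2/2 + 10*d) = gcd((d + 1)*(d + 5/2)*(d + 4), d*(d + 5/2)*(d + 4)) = d^2 + 13*d/2 + 10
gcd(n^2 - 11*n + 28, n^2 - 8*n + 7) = n - 7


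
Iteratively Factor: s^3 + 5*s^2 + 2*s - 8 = (s + 2)*(s^2 + 3*s - 4) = (s + 2)*(s + 4)*(s - 1)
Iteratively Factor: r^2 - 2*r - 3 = (r - 3)*(r + 1)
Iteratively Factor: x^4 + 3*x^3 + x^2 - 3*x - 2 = (x + 1)*(x^3 + 2*x^2 - x - 2) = (x - 1)*(x + 1)*(x^2 + 3*x + 2) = (x - 1)*(x + 1)^2*(x + 2)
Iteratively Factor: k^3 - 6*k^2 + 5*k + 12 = (k - 4)*(k^2 - 2*k - 3) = (k - 4)*(k + 1)*(k - 3)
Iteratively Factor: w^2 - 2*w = (w - 2)*(w)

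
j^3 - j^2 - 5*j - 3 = (j - 3)*(j + 1)^2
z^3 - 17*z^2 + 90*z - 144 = (z - 8)*(z - 6)*(z - 3)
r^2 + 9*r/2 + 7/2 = (r + 1)*(r + 7/2)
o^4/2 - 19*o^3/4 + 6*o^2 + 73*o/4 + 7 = (o/2 + 1/2)*(o - 7)*(o - 4)*(o + 1/2)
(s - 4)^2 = s^2 - 8*s + 16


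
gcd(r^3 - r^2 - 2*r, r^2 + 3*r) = r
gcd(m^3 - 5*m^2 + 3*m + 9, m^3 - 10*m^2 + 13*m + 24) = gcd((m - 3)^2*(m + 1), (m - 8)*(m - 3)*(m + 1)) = m^2 - 2*m - 3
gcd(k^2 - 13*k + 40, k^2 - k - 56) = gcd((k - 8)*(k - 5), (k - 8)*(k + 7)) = k - 8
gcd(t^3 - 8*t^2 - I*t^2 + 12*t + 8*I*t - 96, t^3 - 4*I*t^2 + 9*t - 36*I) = t^2 - I*t + 12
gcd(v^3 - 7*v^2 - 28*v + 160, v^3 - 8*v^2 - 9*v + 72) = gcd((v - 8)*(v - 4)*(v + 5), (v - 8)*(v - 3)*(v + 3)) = v - 8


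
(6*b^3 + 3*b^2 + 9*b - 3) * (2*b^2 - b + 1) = 12*b^5 + 21*b^3 - 12*b^2 + 12*b - 3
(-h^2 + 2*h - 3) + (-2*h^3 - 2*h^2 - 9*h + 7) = -2*h^3 - 3*h^2 - 7*h + 4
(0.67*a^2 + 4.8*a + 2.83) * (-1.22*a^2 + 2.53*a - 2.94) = -0.8174*a^4 - 4.1609*a^3 + 6.7216*a^2 - 6.9521*a - 8.3202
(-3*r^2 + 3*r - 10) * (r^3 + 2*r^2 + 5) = -3*r^5 - 3*r^4 - 4*r^3 - 35*r^2 + 15*r - 50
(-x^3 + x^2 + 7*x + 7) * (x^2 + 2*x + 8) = -x^5 - x^4 + x^3 + 29*x^2 + 70*x + 56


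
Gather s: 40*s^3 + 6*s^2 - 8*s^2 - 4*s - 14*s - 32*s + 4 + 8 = 40*s^3 - 2*s^2 - 50*s + 12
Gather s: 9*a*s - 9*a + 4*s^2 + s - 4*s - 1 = -9*a + 4*s^2 + s*(9*a - 3) - 1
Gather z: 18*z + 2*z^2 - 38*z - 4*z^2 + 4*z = -2*z^2 - 16*z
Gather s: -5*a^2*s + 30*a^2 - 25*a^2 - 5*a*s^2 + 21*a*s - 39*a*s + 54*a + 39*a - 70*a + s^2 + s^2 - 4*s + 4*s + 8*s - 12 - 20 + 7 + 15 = 5*a^2 + 23*a + s^2*(2 - 5*a) + s*(-5*a^2 - 18*a + 8) - 10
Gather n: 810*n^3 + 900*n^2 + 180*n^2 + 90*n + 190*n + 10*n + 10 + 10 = 810*n^3 + 1080*n^2 + 290*n + 20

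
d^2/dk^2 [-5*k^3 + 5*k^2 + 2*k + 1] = 10 - 30*k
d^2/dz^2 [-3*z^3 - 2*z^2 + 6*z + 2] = -18*z - 4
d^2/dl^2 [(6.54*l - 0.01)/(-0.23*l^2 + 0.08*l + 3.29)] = ((0.46*l - 0.08)*(0.92*l - 0.16)*(6.54*l - 0.01) + (9.0252*l - 1.051)*(-0.23*l^2 + 0.08*l + 3.29))/(-0.23*l^2 + 0.08*l + 3.29)^3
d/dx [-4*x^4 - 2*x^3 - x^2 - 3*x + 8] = -16*x^3 - 6*x^2 - 2*x - 3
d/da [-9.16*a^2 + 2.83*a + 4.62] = 2.83 - 18.32*a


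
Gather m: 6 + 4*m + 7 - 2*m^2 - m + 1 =-2*m^2 + 3*m + 14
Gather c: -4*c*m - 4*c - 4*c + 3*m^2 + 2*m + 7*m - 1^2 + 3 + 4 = c*(-4*m - 8) + 3*m^2 + 9*m + 6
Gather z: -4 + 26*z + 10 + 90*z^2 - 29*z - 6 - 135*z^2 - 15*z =-45*z^2 - 18*z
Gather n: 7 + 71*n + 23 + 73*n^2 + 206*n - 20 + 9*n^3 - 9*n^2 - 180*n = 9*n^3 + 64*n^2 + 97*n + 10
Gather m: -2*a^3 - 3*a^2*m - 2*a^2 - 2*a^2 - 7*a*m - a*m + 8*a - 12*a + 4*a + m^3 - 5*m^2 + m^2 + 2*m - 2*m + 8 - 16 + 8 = -2*a^3 - 4*a^2 + m^3 - 4*m^2 + m*(-3*a^2 - 8*a)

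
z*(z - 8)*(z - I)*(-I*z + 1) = -I*z^4 + 8*I*z^3 - I*z^2 + 8*I*z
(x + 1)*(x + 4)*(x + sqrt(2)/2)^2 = x^4 + sqrt(2)*x^3 + 5*x^3 + 9*x^2/2 + 5*sqrt(2)*x^2 + 5*x/2 + 4*sqrt(2)*x + 2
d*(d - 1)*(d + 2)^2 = d^4 + 3*d^3 - 4*d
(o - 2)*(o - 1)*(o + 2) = o^3 - o^2 - 4*o + 4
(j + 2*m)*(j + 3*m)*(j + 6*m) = j^3 + 11*j^2*m + 36*j*m^2 + 36*m^3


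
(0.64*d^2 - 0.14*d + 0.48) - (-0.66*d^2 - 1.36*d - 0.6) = 1.3*d^2 + 1.22*d + 1.08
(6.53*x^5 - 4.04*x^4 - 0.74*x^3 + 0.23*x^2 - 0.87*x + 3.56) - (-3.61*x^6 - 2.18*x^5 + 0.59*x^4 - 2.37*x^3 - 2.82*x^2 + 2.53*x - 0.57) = 3.61*x^6 + 8.71*x^5 - 4.63*x^4 + 1.63*x^3 + 3.05*x^2 - 3.4*x + 4.13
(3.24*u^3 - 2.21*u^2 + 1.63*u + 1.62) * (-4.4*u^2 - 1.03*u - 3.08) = -14.256*u^5 + 6.3868*u^4 - 14.8749*u^3 - 2.0001*u^2 - 6.689*u - 4.9896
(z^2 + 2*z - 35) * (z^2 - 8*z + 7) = z^4 - 6*z^3 - 44*z^2 + 294*z - 245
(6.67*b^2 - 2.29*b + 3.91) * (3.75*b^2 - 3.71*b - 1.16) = 25.0125*b^4 - 33.3332*b^3 + 15.4212*b^2 - 11.8497*b - 4.5356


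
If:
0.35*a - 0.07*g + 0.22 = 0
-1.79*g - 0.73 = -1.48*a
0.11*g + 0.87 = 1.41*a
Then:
No Solution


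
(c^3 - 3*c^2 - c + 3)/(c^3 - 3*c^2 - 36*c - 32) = (c^2 - 4*c + 3)/(c^2 - 4*c - 32)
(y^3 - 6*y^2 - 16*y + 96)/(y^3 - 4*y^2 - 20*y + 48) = (y - 4)/(y - 2)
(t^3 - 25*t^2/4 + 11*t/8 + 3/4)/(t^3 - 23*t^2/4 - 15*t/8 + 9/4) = (4*t + 1)/(4*t + 3)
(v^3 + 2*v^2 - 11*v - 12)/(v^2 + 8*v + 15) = (v^3 + 2*v^2 - 11*v - 12)/(v^2 + 8*v + 15)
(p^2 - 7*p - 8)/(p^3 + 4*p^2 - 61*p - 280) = (p + 1)/(p^2 + 12*p + 35)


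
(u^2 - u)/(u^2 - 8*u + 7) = u/(u - 7)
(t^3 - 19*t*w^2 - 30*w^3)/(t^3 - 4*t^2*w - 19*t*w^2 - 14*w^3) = (t^2 - 2*t*w - 15*w^2)/(t^2 - 6*t*w - 7*w^2)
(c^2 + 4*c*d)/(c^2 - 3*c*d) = (c + 4*d)/(c - 3*d)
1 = 1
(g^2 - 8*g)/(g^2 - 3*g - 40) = g/(g + 5)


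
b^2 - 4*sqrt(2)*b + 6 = (b - 3*sqrt(2))*(b - sqrt(2))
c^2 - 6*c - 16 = (c - 8)*(c + 2)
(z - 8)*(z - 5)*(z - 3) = z^3 - 16*z^2 + 79*z - 120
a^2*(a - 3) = a^3 - 3*a^2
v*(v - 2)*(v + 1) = v^3 - v^2 - 2*v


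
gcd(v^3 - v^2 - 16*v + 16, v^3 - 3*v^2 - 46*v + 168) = v - 4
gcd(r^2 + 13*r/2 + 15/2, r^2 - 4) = 1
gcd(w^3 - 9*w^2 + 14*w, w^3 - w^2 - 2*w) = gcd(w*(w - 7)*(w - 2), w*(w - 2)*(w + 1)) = w^2 - 2*w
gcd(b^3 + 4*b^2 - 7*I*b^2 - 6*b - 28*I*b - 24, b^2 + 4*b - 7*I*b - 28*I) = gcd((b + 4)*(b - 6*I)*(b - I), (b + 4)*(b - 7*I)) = b + 4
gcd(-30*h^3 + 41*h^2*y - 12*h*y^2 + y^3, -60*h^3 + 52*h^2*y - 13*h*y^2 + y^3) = 30*h^2 - 11*h*y + y^2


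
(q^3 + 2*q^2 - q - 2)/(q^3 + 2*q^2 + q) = (q^2 + q - 2)/(q*(q + 1))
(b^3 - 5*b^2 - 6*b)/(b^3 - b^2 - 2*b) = (b - 6)/(b - 2)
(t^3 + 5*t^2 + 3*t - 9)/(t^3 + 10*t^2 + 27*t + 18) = (t^2 + 2*t - 3)/(t^2 + 7*t + 6)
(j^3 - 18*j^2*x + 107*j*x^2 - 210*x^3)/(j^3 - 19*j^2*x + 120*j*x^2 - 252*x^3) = (-j + 5*x)/(-j + 6*x)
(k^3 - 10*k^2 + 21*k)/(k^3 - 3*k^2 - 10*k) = (-k^2 + 10*k - 21)/(-k^2 + 3*k + 10)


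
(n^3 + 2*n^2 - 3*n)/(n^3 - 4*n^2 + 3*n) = (n + 3)/(n - 3)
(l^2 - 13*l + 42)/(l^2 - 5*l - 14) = (l - 6)/(l + 2)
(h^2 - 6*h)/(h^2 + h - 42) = h/(h + 7)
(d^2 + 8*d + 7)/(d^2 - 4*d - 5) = (d + 7)/(d - 5)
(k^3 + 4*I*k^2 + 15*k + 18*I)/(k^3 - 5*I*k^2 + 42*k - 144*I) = (k + I)/(k - 8*I)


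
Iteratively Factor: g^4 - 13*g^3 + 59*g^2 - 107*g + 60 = (g - 1)*(g^3 - 12*g^2 + 47*g - 60) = (g - 3)*(g - 1)*(g^2 - 9*g + 20) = (g - 4)*(g - 3)*(g - 1)*(g - 5)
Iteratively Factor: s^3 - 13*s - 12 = (s + 1)*(s^2 - s - 12) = (s - 4)*(s + 1)*(s + 3)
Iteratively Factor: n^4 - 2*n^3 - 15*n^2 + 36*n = (n)*(n^3 - 2*n^2 - 15*n + 36) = n*(n - 3)*(n^2 + n - 12) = n*(n - 3)^2*(n + 4)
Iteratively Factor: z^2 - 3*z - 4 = (z + 1)*(z - 4)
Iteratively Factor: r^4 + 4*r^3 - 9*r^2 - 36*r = (r + 4)*(r^3 - 9*r) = (r - 3)*(r + 4)*(r^2 + 3*r) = r*(r - 3)*(r + 4)*(r + 3)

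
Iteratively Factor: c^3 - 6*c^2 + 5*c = (c - 5)*(c^2 - c) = c*(c - 5)*(c - 1)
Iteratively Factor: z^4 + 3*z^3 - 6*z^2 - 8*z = (z)*(z^3 + 3*z^2 - 6*z - 8) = z*(z - 2)*(z^2 + 5*z + 4) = z*(z - 2)*(z + 1)*(z + 4)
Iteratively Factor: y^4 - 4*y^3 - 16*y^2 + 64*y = (y - 4)*(y^3 - 16*y) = (y - 4)*(y + 4)*(y^2 - 4*y) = (y - 4)^2*(y + 4)*(y)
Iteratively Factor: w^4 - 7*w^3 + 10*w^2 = (w - 2)*(w^3 - 5*w^2) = (w - 5)*(w - 2)*(w^2) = w*(w - 5)*(w - 2)*(w)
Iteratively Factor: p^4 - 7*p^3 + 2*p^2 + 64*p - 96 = (p - 4)*(p^3 - 3*p^2 - 10*p + 24) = (p - 4)^2*(p^2 + p - 6) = (p - 4)^2*(p - 2)*(p + 3)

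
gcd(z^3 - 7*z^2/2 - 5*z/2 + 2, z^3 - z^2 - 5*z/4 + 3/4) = z^2 + z/2 - 1/2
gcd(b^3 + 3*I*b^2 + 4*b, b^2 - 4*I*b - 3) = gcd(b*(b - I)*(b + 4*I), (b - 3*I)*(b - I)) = b - I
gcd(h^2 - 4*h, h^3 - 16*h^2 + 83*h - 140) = h - 4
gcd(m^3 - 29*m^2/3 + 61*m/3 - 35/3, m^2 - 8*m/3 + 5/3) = m^2 - 8*m/3 + 5/3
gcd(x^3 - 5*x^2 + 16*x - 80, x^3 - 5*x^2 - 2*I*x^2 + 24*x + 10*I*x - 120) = x^2 + x*(-5 + 4*I) - 20*I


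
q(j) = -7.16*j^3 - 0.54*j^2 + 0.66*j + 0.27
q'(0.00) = 0.66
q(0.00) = 0.27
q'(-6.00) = -766.14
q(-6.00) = 1523.43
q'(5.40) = -631.53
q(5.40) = -1139.35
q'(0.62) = -8.27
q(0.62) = -1.23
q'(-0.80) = -12.22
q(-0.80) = 3.06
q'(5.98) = -773.93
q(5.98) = -1546.24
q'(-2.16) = -97.22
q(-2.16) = 68.48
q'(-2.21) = -101.86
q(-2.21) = 73.46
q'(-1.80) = -66.99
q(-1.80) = 39.09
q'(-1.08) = -23.23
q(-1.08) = 7.95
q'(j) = -21.48*j^2 - 1.08*j + 0.66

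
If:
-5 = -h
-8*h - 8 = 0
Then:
No Solution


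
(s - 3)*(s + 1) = s^2 - 2*s - 3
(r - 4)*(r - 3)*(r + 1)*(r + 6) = r^4 - 31*r^2 + 42*r + 72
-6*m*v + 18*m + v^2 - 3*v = (-6*m + v)*(v - 3)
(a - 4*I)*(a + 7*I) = a^2 + 3*I*a + 28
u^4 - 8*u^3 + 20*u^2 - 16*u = u*(u - 4)*(u - 2)^2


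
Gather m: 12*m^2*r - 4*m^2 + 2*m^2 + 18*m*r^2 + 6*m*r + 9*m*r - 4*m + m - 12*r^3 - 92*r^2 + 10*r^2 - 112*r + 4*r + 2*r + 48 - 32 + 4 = m^2*(12*r - 2) + m*(18*r^2 + 15*r - 3) - 12*r^3 - 82*r^2 - 106*r + 20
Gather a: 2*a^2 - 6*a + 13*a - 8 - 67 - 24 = 2*a^2 + 7*a - 99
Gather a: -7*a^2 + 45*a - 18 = -7*a^2 + 45*a - 18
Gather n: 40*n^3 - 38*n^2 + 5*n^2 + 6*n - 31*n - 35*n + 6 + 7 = 40*n^3 - 33*n^2 - 60*n + 13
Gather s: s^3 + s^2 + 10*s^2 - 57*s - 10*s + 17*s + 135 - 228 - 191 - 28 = s^3 + 11*s^2 - 50*s - 312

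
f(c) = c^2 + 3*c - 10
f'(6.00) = 15.00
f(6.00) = 44.00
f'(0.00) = 3.00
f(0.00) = -10.00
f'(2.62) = 8.24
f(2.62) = 4.72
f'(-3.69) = -4.38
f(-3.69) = -7.45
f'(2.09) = 7.18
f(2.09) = 0.64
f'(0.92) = 4.84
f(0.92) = -6.39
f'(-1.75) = -0.50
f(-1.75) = -12.19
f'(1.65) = 6.30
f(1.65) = -2.33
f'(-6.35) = -9.70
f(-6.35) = 11.27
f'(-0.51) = 1.98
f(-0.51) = -11.27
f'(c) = 2*c + 3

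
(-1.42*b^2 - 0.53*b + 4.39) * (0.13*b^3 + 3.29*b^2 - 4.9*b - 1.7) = -0.1846*b^5 - 4.7407*b^4 + 5.785*b^3 + 19.4541*b^2 - 20.61*b - 7.463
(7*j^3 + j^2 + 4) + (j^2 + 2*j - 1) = 7*j^3 + 2*j^2 + 2*j + 3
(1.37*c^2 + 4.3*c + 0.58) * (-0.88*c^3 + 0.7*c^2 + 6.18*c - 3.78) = -1.2056*c^5 - 2.825*c^4 + 10.9662*c^3 + 21.8014*c^2 - 12.6696*c - 2.1924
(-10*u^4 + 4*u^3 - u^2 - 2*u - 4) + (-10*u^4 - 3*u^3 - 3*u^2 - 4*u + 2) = -20*u^4 + u^3 - 4*u^2 - 6*u - 2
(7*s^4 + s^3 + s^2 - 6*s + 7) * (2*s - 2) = 14*s^5 - 12*s^4 - 14*s^2 + 26*s - 14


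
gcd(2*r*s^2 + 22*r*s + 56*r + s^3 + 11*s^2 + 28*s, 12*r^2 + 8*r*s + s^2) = 2*r + s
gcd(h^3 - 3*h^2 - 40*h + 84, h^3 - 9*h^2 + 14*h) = h^2 - 9*h + 14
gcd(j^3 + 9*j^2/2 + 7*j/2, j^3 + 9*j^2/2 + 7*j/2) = j^3 + 9*j^2/2 + 7*j/2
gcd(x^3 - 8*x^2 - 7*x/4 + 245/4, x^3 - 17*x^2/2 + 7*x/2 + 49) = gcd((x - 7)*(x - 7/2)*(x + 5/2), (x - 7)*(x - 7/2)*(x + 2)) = x^2 - 21*x/2 + 49/2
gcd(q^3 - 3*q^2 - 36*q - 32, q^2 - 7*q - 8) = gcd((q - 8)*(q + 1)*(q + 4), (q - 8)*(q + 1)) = q^2 - 7*q - 8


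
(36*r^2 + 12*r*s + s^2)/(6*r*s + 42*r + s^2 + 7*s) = (6*r + s)/(s + 7)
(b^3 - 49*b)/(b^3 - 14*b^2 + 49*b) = (b + 7)/(b - 7)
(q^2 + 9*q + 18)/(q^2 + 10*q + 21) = (q + 6)/(q + 7)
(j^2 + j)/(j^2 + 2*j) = (j + 1)/(j + 2)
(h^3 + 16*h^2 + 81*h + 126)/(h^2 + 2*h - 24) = (h^2 + 10*h + 21)/(h - 4)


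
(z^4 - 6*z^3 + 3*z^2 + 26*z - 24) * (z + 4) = z^5 - 2*z^4 - 21*z^3 + 38*z^2 + 80*z - 96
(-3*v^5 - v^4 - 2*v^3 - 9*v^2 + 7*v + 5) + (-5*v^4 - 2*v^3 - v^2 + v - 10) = -3*v^5 - 6*v^4 - 4*v^3 - 10*v^2 + 8*v - 5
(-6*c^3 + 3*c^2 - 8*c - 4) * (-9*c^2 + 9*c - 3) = 54*c^5 - 81*c^4 + 117*c^3 - 45*c^2 - 12*c + 12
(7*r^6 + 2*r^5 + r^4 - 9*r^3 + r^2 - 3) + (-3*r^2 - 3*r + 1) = 7*r^6 + 2*r^5 + r^4 - 9*r^3 - 2*r^2 - 3*r - 2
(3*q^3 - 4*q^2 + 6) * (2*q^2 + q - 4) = 6*q^5 - 5*q^4 - 16*q^3 + 28*q^2 + 6*q - 24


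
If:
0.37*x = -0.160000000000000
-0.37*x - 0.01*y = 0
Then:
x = -0.43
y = 16.00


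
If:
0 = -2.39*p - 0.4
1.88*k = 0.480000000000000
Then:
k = 0.26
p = -0.17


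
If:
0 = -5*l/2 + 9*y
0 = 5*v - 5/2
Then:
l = 18*y/5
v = 1/2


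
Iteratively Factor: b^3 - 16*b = (b + 4)*(b^2 - 4*b) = b*(b + 4)*(b - 4)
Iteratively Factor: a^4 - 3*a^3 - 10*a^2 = (a + 2)*(a^3 - 5*a^2) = a*(a + 2)*(a^2 - 5*a) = a*(a - 5)*(a + 2)*(a)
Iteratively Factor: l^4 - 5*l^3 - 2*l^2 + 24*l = (l - 4)*(l^3 - l^2 - 6*l) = (l - 4)*(l + 2)*(l^2 - 3*l) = l*(l - 4)*(l + 2)*(l - 3)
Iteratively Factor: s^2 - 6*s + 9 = (s - 3)*(s - 3)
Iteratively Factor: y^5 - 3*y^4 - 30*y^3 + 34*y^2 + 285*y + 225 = (y + 3)*(y^4 - 6*y^3 - 12*y^2 + 70*y + 75) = (y - 5)*(y + 3)*(y^3 - y^2 - 17*y - 15) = (y - 5)^2*(y + 3)*(y^2 + 4*y + 3) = (y - 5)^2*(y + 1)*(y + 3)*(y + 3)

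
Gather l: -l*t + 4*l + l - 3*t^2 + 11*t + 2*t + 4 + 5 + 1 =l*(5 - t) - 3*t^2 + 13*t + 10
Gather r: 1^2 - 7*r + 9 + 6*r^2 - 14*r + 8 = 6*r^2 - 21*r + 18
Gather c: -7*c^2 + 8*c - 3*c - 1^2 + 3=-7*c^2 + 5*c + 2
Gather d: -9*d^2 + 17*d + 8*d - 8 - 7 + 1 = -9*d^2 + 25*d - 14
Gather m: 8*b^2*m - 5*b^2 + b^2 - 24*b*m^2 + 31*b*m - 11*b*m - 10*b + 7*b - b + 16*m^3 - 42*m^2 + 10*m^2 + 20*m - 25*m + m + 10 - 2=-4*b^2 - 4*b + 16*m^3 + m^2*(-24*b - 32) + m*(8*b^2 + 20*b - 4) + 8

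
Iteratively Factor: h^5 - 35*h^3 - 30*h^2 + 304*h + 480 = (h + 3)*(h^4 - 3*h^3 - 26*h^2 + 48*h + 160) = (h + 2)*(h + 3)*(h^3 - 5*h^2 - 16*h + 80) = (h - 5)*(h + 2)*(h + 3)*(h^2 - 16) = (h - 5)*(h - 4)*(h + 2)*(h + 3)*(h + 4)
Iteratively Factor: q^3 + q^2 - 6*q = (q + 3)*(q^2 - 2*q) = (q - 2)*(q + 3)*(q)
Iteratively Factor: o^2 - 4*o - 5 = (o + 1)*(o - 5)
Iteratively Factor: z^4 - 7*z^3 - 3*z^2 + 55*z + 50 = (z + 2)*(z^3 - 9*z^2 + 15*z + 25) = (z + 1)*(z + 2)*(z^2 - 10*z + 25) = (z - 5)*(z + 1)*(z + 2)*(z - 5)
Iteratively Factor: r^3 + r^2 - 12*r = (r)*(r^2 + r - 12) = r*(r + 4)*(r - 3)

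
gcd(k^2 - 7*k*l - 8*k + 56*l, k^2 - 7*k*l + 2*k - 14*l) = k - 7*l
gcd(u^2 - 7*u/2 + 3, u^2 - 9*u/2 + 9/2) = u - 3/2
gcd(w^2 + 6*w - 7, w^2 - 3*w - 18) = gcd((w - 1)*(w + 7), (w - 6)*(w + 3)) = 1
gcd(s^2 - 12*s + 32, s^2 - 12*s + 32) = s^2 - 12*s + 32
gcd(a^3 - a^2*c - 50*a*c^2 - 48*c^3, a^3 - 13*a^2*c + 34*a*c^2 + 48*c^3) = a^2 - 7*a*c - 8*c^2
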